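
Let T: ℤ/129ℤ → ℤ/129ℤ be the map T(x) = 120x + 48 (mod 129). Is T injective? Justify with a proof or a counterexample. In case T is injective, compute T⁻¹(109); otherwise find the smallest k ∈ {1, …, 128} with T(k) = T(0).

Recall that injectivity means: for all u, v in the domain, T(u) = T(v) implies u = v.
We have gcd(120, 129) = 3 > 1. Taking u = 0 and v = 43: T(0) = 48 and T(43) = 120·43 + 48 = 5208 ≡ 48 (mod 129).
So T(0) = T(43) while 0 ≠ 43, thus T is not injective.
Since T is not injective, we find the least positive k with T(k) = T(0): this means 120k ≡ 0 (mod 129), i.e. 129 ∣ 120k. Since gcd(120, 129) = 3, dividing through by 3 this holds exactly when 43 ∣ 40k, and as gcd(40, 43) = 1, exactly when 43 ∣ k.
The smallest positive such k is 43.

43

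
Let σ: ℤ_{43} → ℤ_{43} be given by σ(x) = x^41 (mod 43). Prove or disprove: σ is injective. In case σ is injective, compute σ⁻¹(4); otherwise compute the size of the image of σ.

Since 43 is prime, the nonzero elements of ℤ_{43} form a cyclic group of order 42.
As gcd(41, 42) = 1, raising to the 41st power is a bijection on this group: if u^41 ≡ v^41 then (uv^{−1})^41 = 1, and the only element of order dividing gcd(41, 42) = 1 is 1, so u = v.
With σ(0) = 0 this makes σ injective on all of ℤ_{43}, hence bijective (finite equal-size domain and codomain). In particular σ is injective.
Since σ is injective, we find the preimage of 4. The inverse of x ↦ x^41 on (ℤ_{43})^× is x ↦ x^41, because 41·41 = 1681 = 40·42 + 1 ≡ 1 (mod 42) and x^{42} = 1 for x ≠ 0 (Fermat). So σ⁻¹(4) = 4^41 mod 43.
Repeated squaring mod 43: 4^1 ≡ 4, 4^2 ≡ 4² = 16, 4^4 ≡ 16² = 256 ≡ 41, 4^8 ≡ 41² = 1681 ≡ 4, 4^16 ≡ 4² = 16, 4^32 ≡ 16² = 256 ≡ 41. Since 41 = 32 + 8 + 1, 4^41 ≡ 41·4·4: 41·4 = 164 ≡ 35, then 35·4 = 140 ≡ 11. So 4^41 ≡ 11 (mod 43).
Hence σ⁻¹(4) = 11.

11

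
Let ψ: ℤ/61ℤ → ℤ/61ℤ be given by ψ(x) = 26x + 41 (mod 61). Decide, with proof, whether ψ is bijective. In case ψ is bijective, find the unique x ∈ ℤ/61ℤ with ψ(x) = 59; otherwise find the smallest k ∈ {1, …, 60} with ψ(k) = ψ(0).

57

If ψ(s) = ψ(t), then 26s ≡ 26t (mod 61). Because gcd(26, 61) = 1, we may cancel 26 to get s ≡ t (mod 61).
We now compute 26⁻¹ mod 61 explicitly. Euclid's algorithm: 61 = 2·26 + 9, 26 = 2·9 + 8, 9 = 1·8 + 1; back-substituting gives 1 = 54·26 − 23·61, so 26⁻¹ ≡ 54 (mod 61).
Then y ↦ 54(y − 41) is a two-sided inverse to ψ, so every y ∈ ℤ/61ℤ has a preimage.
Therefore ψ is bijective.
Since ψ is bijective, we compute ψ⁻¹(59): solve 26x + 41 ≡ 59 (mod 61), i.e. 26x ≡ 18 (mod 61).
Multiplying by 26⁻¹ = 54 gives x ≡ 54·18 = 972 = 15·61 + 57 ≡ 57 (mod 61).
Check: ψ(57) = 26·57 + 41 = 1523 = 24·61 + 59 ≡ 59 (mod 61).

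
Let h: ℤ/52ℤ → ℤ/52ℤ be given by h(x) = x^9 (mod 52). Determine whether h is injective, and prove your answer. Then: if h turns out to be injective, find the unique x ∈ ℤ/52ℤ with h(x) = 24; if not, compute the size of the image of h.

h(2): Repeated squaring mod 52: 2^1 ≡ 2, 2^2 ≡ 2² = 4, 2^4 ≡ 4² = 16, 2^8 ≡ 16² = 256 ≡ 48. Since 9 = 8 + 1, 2^9 ≡ 48·2: 48·2 = 96 ≡ 44. So 2^9 ≡ 44 (mod 52).
h(6): Repeated squaring mod 52: 6^1 ≡ 6, 6^2 ≡ 6² = 36, 6^4 ≡ 36² = 1296 ≡ 48, 6^8 ≡ 48² = 2304 ≡ 16. Since 9 = 8 + 1, 6^9 ≡ 16·6: 16·6 = 96 ≡ 44. So 6^9 ≡ 44 (mod 52).
So h(2) = h(6) = 44 while 2 ≠ 6, so h is not injective.
Since h is not injective, we determine |image(h)|. Computing x^9 mod 52 for each x (by repeated squaring, reducing mod 52 at every step), the values h(0), h(1), …, h(51) are: 0, 1, 44, 27, 12, 5, 44, 47, 8, 1, 12, 47, 12, 13, 40, 31, 40, 25, 44, 31, 8, 21, 40, 51, 8, 25, 0, 27, 44, 1, 12, 31, 44, 21, 8, 27, 12, 21, 12, 39, 40, 5, 40, 51, 44, 5, 8, 47, 40, 25, 8, 51.
The distinct values are {0, 1, 5, 8, 12, 13, 21, 25, 27, 31, 39, 40, 44, 47, 51}; there are 15 of them.

15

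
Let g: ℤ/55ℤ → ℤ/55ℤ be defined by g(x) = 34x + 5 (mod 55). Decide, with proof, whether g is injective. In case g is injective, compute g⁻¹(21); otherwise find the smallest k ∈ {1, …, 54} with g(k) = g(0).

49

By definition, g is injective if g(a) = g(b) implies a = b.
Suppose g(a) = g(b) in ℤ/55ℤ. Then 34a + 5 ≡ 34b + 5 (mod 55), so 34(a − b) ≡ 0 (mod 55).
Since gcd(34, 55) = 1, 34 is invertible modulo 55, therefore a − b ≡ 0 (mod 55), i.e. a = b.
Thus g is injective.
We now compute 34⁻¹ mod 55 explicitly. Euclid's algorithm: 55 = 1·34 + 21, 34 = 1·21 + 13, 21 = 1·13 + 8, 13 = 1·8 + 5, 8 = 1·5 + 3, 5 = 1·3 + 2, 3 = 1·2 + 1; back-substituting gives 1 = 34·34 − 21·55, so 34⁻¹ ≡ 34 (mod 55).
Since g is injective, we find g⁻¹(21): we need 34x ≡ 21 − 5 ≡ 16 (mod 55). Using 34⁻¹ = 34: x ≡ 34·16 = 544 = 9·55 + 49, so x = 49.
Check: g(49) = 34·49 + 5 = 1671 = 30·55 + 21 ≡ 21 (mod 55).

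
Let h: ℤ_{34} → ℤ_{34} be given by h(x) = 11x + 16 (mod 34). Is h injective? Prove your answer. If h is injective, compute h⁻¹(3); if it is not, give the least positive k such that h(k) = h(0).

Suppose h(s) = h(t) in ℤ_{34}. Then 11s + 16 ≡ 11t + 16 (mod 34), so 11(s − t) ≡ 0 (mod 34).
Since gcd(11, 34) = 1, 11 is invertible modulo 34, hence s − t ≡ 0 (mod 34), i.e. s = t.
Hence h is injective.
We now compute 11⁻¹ mod 34 explicitly. Euclid's algorithm: 34 = 3·11 + 1; back-substituting gives 1 = 31·11 − 10·34, so 11⁻¹ ≡ 31 (mod 34).
Since h is injective, we find h⁻¹(3): we need 11x ≡ 3 − 16 ≡ 21 (mod 34). Using 11⁻¹ = 31: x ≡ 31·21 = 651 = 19·34 + 5, so x = 5.
Check: h(5) = 11·5 + 16 = 71 = 2·34 + 3 ≡ 3 (mod 34).

5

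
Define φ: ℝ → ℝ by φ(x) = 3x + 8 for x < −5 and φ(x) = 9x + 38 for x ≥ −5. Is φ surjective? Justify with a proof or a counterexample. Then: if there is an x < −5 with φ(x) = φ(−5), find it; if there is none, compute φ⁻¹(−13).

-7

Both pieces are strictly increasing (slopes 3 and 9), so each is injective on its own interval.
The left piece maps (−∞, −5) onto (−∞, −7); the right piece maps [−5, ∞) onto [−7, ∞).
These images together cover ℝ, so φ is surjective.
Because the two images are disjoint, no x < −5 has φ(x) = φ(−5), so we compute φ⁻¹(−13): −13 lies in (−∞, −7), so solve 3x + 8 = −13: x = (−13 − 8)/3 = −7.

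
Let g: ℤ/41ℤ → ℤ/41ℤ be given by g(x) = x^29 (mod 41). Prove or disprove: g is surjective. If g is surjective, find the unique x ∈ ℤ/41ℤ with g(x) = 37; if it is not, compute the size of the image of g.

Since 41 is prime, the nonzero elements of ℤ/41ℤ form a cyclic group of order 40.
As gcd(29, 40) = 1, raising to the 29th power is a bijection on this group: if u^29 ≡ v^29 then (uv^{−1})^29 = 1, and the only element of order dividing gcd(29, 40) = 1 is 1, so u = v.
With g(0) = 0 this makes g injective on all of ℤ/41ℤ, hence bijective (finite equal-size domain and codomain). In particular g is surjective.
Since g is surjective, we find the preimage of 37. The inverse of x ↦ x^29 on (ℤ/41ℤ)^× is x ↦ x^29, because 29·29 = 841 = 21·40 + 1 ≡ 1 (mod 40) and x^{40} = 1 for x ≠ 0 (Fermat). So g⁻¹(37) = 37^29 mod 41.
Repeated squaring mod 41: 37^1 ≡ 37, 37^2 ≡ 37² = 1369 ≡ 16, 37^4 ≡ 16² = 256 ≡ 10, 37^8 ≡ 10² = 100 ≡ 18, 37^16 ≡ 18² = 324 ≡ 37. Since 29 = 16 + 8 + 4 + 1, 37^29 ≡ 37·18·10·37: 37·18 = 666 ≡ 10, then 10·10 = 100 ≡ 18, then 18·37 = 666 ≡ 10. So 37^29 ≡ 10 (mod 41).
Hence g⁻¹(37) = 10.

10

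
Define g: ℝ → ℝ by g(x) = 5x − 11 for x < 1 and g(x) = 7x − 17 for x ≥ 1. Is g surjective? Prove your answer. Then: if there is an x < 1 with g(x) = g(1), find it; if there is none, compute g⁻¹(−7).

1/5

Both pieces are strictly increasing (slopes 5 and 7), so each is injective on its own interval.
The left piece maps (−∞, 1) onto (−∞, −6); the right piece maps [1, ∞) onto [−10, ∞).
The union (−∞, −6) ∪ [−10, ∞) covers ℝ, so g is surjective.
For the follow-up: the images overlap, so an x < 1 with g(x) = g(1) exists. g(1) = −10; solving 5x − 11 = −10 for x < 1 gives x = (−10 + 11)/5 = 1/5.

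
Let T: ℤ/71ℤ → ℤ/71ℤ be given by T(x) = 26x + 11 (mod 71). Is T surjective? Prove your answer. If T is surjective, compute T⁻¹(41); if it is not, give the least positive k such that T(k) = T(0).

Recall: surjectivity means every element of the codomain has a preimage under T.
Since gcd(26, 71) = 1, 26 is invertible modulo 71. Euclid's algorithm: 71 = 2·26 + 19, 26 = 1·19 + 7, 19 = 2·7 + 5, 7 = 1·5 + 2, 5 = 2·2 + 1; back-substituting gives 1 = 41·26 − 15·71, so 26⁻¹ ≡ 41 (mod 71).
For any y ∈ ℤ/71ℤ, x = 41(y − 11) mod 71 satisfies T(x) = 26·41(y − 11) + 11 ≡ y (since 26·41 ≡ 1 mod 71). So every y has a preimage.
Thus T is surjective.
Since T is surjective, we compute T⁻¹(41): solve 26x + 11 ≡ 41 (mod 71), i.e. 26x ≡ 30 (mod 71).
Multiplying by 26⁻¹ = 41 gives x ≡ 41·30 = 1230 = 17·71 + 23 ≡ 23 (mod 71).
Check: T(23) = 26·23 + 11 = 609 = 8·71 + 41 ≡ 41 (mod 71).

23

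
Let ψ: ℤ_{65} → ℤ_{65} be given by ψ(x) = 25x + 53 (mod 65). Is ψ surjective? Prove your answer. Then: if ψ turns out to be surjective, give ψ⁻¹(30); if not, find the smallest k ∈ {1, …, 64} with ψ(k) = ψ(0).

13

Since gcd(25, 65) = 5, we have 25x ≡ 0 (mod 5) for all x, so ψ(x) ≡ 3 (mod 5).
But 0 ≢ 3 (mod 5), so 0 ∈ ℤ_{65} has no preimage. Thus ψ is not surjective.
Since ψ is not surjective, we find the least positive k with ψ(k) = ψ(0): this means 25k ≡ 0 (mod 65), i.e. 65 ∣ 25k. Since gcd(25, 65) = 5, dividing through by 5 this holds exactly when 13 ∣ 5k, and as gcd(5, 13) = 1, exactly when 13 ∣ k.
The smallest positive such k is 13.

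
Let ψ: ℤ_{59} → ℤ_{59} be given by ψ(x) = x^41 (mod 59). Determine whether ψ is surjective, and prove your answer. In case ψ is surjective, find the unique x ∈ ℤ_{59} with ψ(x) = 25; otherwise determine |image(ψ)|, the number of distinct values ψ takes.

57

Since 59 is prime, the nonzero elements of ℤ_{59} form a cyclic group of order 58.
As gcd(41, 58) = 1, raising to the 41st power is a bijection on this group: if a^41 ≡ b^41 then (ab^{−1})^41 = 1, and the only element of order dividing gcd(41, 58) = 1 is 1, so a = b.
With ψ(0) = 0 this makes ψ injective on all of ℤ_{59}, hence bijective (finite equal-size domain and codomain). In particular ψ is surjective.
Since ψ is surjective, we find the preimage of 25. The inverse of x ↦ x^41 on (ℤ_{59})^× is x ↦ x^17, because 41·17 = 697 = 12·58 + 1 ≡ 1 (mod 58) and x^{58} = 1 for x ≠ 0 (Fermat). So ψ⁻¹(25) = 25^17 mod 59.
Repeated squaring mod 59: 25^1 ≡ 25, 25^2 ≡ 25² = 625 ≡ 35, 25^4 ≡ 35² = 1225 ≡ 45, 25^8 ≡ 45² = 2025 ≡ 19, 25^16 ≡ 19² = 361 ≡ 7. Since 17 = 16 + 1, 25^17 ≡ 7·25: 7·25 = 175 ≡ 57. So 25^17 ≡ 57 (mod 59).
Hence ψ⁻¹(25) = 57.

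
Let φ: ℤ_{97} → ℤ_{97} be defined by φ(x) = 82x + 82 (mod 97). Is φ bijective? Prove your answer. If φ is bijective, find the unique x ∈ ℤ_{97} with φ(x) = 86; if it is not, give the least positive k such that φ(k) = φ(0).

If φ(u) = φ(v), then 82u ≡ 82v (mod 97). Because gcd(82, 97) = 1, we may cancel 82 to get u ≡ v (mod 97).
We now compute 82⁻¹ mod 97 explicitly. Euclid's algorithm: 97 = 1·82 + 15, 82 = 5·15 + 7, 15 = 2·7 + 1; back-substituting gives 1 = 84·82 − 71·97, so 82⁻¹ ≡ 84 (mod 97).
Then y ↦ 84(y − 82) is a two-sided inverse to φ, so every y ∈ ℤ_{97} has a preimage.
Therefore φ is bijective.
Since φ is bijective, we find φ⁻¹(86): we need 82x ≡ 86 − 82 ≡ 4 (mod 97). Using 82⁻¹ = 84: x ≡ 84·4 = 336 = 3·97 + 45, so x = 45.
Check: φ(45) = 82·45 + 82 = 3772 = 38·97 + 86 ≡ 86 (mod 97).

45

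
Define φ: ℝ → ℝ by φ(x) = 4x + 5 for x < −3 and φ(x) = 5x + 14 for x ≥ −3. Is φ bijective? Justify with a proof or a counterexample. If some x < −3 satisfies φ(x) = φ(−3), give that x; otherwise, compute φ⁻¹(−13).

-9/2

Both pieces are strictly increasing (slopes 4 and 5), so each is injective on its own interval.
The left piece maps (−∞, −3) onto (−∞, −7); the right piece maps [−3, ∞) onto [−1, ∞).
The images leave a gap (−7 has no preimage), so φ is not surjective, hence not bijective.
Because the two images are disjoint, no x < −3 has φ(x) = φ(−3), so we compute φ⁻¹(−13): −13 lies in (−∞, −7), so solve 4x + 5 = −13: x = (−13 − 5)/4 = −9/2.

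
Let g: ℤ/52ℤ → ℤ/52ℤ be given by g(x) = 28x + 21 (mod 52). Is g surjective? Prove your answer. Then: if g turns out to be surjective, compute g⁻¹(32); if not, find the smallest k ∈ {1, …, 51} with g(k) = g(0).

By definition, g is surjective if every y in the codomain equals g(x) for some x in the domain.
Since gcd(28, 52) = 4, we have 28x ≡ 0 (mod 4) for all x, so g(x) ≡ 1 (mod 4).
But 0 ≢ 1 (mod 4), so 0 ∈ ℤ/52ℤ has no preimage. Thus g is not surjective.
Since g is not surjective, we find the least positive k with g(k) = g(0): this means 28k ≡ 0 (mod 52), i.e. 52 ∣ 28k. Since gcd(28, 52) = 4, dividing through by 4 this holds exactly when 13 ∣ 7k, and as gcd(7, 13) = 1, exactly when 13 ∣ k.
The smallest positive such k is 13.

13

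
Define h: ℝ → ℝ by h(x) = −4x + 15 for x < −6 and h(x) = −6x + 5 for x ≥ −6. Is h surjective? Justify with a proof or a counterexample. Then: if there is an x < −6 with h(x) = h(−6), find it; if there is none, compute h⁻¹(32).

Both pieces are strictly decreasing (slopes −4 and −6), so each is injective on its own interval.
The left piece maps (−∞, −6) onto (39, ∞); the right piece maps [−6, ∞) onto (−∞, 41].
The union (39, ∞) ∪ (−∞, 41] covers ℝ, so h is surjective.
For the follow-up: the images overlap, so an x < −6 with h(x) = h(−6) exists. h(−6) = 41; solving −4x + 15 = 41 for x < −6 gives x = (41 − 15)/(−4) = −13/2.

-13/2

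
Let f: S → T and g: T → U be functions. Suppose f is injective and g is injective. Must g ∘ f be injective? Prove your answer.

Suppose (g ∘ f)(a) = (g ∘ f)(b), i.e. g(f(a)) = g(f(b)).
Since g is injective, f(a) = f(b). Since f is injective, a = b. So g ∘ f is injective.

injective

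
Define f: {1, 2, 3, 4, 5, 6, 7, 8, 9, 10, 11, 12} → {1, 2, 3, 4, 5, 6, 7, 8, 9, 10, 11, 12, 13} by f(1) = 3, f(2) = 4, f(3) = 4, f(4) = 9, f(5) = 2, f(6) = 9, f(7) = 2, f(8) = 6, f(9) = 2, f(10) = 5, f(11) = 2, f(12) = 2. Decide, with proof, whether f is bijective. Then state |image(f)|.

6

f(2) = 4 = f(3) with 2 ≠ 3, so f is not injective, hence not bijective.
The image of f is {2, 3, 4, 5, 6, 9}, which has 6 elements.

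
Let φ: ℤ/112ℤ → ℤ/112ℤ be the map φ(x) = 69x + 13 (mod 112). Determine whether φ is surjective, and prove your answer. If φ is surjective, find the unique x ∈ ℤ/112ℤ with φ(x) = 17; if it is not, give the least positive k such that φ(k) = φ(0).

Since gcd(69, 112) = 1, 69 is invertible modulo 112. Euclid's algorithm: 112 = 1·69 + 43, 69 = 1·43 + 26, 43 = 1·26 + 17, 26 = 1·17 + 9, 17 = 1·9 + 8, 9 = 1·8 + 1; back-substituting gives 1 = 13·69 − 8·112, so 69⁻¹ ≡ 13 (mod 112).
For any y ∈ ℤ/112ℤ, x = 13(y − 13) mod 112 satisfies φ(x) = 69·13(y − 13) + 13 ≡ y (since 69·13 ≡ 1 mod 112). So every y has a preimage.
Hence φ is surjective.
Since φ is surjective, we compute φ⁻¹(17): solve 69x + 13 ≡ 17 (mod 112), i.e. 69x ≡ 4 (mod 112).
Multiplying by 69⁻¹ = 13 gives x ≡ 13·4 = 52 ≡ 52 (mod 112).
Check: φ(52) = 69·52 + 13 = 3601 = 32·112 + 17 ≡ 17 (mod 112).

52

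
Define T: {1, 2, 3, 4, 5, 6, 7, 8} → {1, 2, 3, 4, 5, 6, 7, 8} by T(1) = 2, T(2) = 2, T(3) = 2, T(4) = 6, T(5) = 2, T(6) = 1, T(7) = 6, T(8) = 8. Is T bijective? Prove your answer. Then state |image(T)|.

4

T(1) = 2 = T(2) with 1 ≠ 2, so T is not injective, hence not bijective.
The image of T is {1, 2, 6, 8}, which has 4 elements.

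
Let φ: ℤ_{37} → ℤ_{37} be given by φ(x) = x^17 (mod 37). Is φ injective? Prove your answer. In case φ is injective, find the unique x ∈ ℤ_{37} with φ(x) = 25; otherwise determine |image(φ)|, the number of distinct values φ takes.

3

Since 37 is prime, the nonzero elements of ℤ_{37} form a cyclic group of order 36.
As gcd(17, 36) = 1, raising to the 17th power is a bijection on this group: if s^17 ≡ t^17 then (st^{−1})^17 = 1, and the only element of order dividing gcd(17, 36) = 1 is 1, so s = t.
With φ(0) = 0 this makes φ injective on all of ℤ_{37}, hence bijective (finite equal-size domain and codomain). In particular φ is injective.
Since φ is injective, we find the preimage of 25. The inverse of x ↦ x^17 on (ℤ_{37})^× is x ↦ x^17, because 17·17 = 289 = 8·36 + 1 ≡ 1 (mod 36) and x^{36} = 1 for x ≠ 0 (Fermat). So φ⁻¹(25) = 25^17 mod 37.
Repeated squaring mod 37: 25^1 ≡ 25, 25^2 ≡ 25² = 625 ≡ 33, 25^4 ≡ 33² = 1089 ≡ 16, 25^8 ≡ 16² = 256 ≡ 34, 25^16 ≡ 34² = 1156 ≡ 9. Since 17 = 16 + 1, 25^17 ≡ 9·25: 9·25 = 225 ≡ 3. So 25^17 ≡ 3 (mod 37).
Hence φ⁻¹(25) = 3.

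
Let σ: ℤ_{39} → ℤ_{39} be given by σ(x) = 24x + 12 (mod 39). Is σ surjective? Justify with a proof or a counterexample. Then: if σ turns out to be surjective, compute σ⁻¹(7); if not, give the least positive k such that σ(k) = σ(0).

Recall: σ is surjective if every y in the codomain equals σ(x) for some x in the domain.
Since gcd(24, 39) = 3, we have 24x ≡ 0 (mod 3) for all x, so σ(x) ≡ 0 (mod 3).
But 1 ≢ 0 (mod 3), so 1 ∈ ℤ_{39} has no preimage. Therefore σ is not surjective.
Since σ is not surjective, we find the least positive k with σ(k) = σ(0): this means 24k ≡ 0 (mod 39), i.e. 39 ∣ 24k. Since gcd(24, 39) = 3, dividing through by 3 this holds exactly when 13 ∣ 8k, and as gcd(8, 13) = 1, exactly when 13 ∣ k.
The smallest positive such k is 13.

13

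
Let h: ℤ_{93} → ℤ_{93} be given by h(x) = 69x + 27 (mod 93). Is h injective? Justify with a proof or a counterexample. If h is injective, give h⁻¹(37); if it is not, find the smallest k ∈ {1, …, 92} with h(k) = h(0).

We have gcd(69, 93) = 3 > 1. Taking x_1 = 0 and x_2 = 31: h(0) = 27 and h(31) = 69·31 + 27 = 2166 ≡ 27 (mod 93).
So h(0) = h(31) while 0 ≠ 31, thus h is not injective.
Since h is not injective, we find the least positive k with h(k) = h(0): this means 69k ≡ 0 (mod 93), i.e. 93 ∣ 69k. Since gcd(69, 93) = 3, dividing through by 3 this holds exactly when 31 ∣ 23k, and as gcd(23, 31) = 1, exactly when 31 ∣ k.
The smallest positive such k is 31.

31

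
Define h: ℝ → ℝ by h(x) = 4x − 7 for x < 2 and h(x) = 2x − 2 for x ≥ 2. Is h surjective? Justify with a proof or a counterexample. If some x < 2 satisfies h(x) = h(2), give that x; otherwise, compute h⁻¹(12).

7

Both pieces are strictly increasing (slopes 4 and 2), so each is injective on its own interval.
The left piece maps (−∞, 2) onto (−∞, 1); the right piece maps [2, ∞) onto [2, ∞).
The union (−∞, 1) ∪ [2, ∞) omits the interval between 1 and 2; in particular 1 has no preimage. So h is not surjective.
Because the two images are disjoint, no x < 2 has h(x) = h(2), so we compute h⁻¹(12): 12 lies in [2, ∞), so solve 2x − 2 = 12: x = (12 + 2)/2 = 7.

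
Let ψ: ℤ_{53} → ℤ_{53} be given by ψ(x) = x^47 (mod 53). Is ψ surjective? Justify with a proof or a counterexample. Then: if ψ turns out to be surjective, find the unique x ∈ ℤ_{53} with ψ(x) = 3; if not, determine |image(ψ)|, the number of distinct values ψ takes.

Since 53 is prime, the nonzero elements of ℤ_{53} form a cyclic group of order 52.
As gcd(47, 52) = 1, raising to the 47th power is a bijection on this group: if s^47 ≡ t^47 then (st^{−1})^47 = 1, and the only element of order dividing gcd(47, 52) = 1 is 1, so s = t.
With ψ(0) = 0 this makes ψ injective on all of ℤ_{53}, hence bijective (finite equal-size domain and codomain). In particular ψ is surjective.
Since ψ is surjective, we find the preimage of 3. The inverse of x ↦ x^47 on (ℤ_{53})^× is x ↦ x^31, because 47·31 = 1457 = 28·52 + 1 ≡ 1 (mod 52) and x^{52} = 1 for x ≠ 0 (Fermat). So ψ⁻¹(3) = 3^31 mod 53.
Repeated squaring mod 53: 3^1 ≡ 3, 3^2 ≡ 3² = 9, 3^4 ≡ 9² = 81 ≡ 28, 3^8 ≡ 28² = 784 ≡ 42, 3^16 ≡ 42² = 1764 ≡ 15. Since 31 = 16 + 8 + 4 + 2 + 1, 3^31 ≡ 15·42·28·9·3: 15·42 = 630 ≡ 47, then 47·28 = 1316 ≡ 44, then 44·9 = 396 ≡ 25, then 25·3 = 75 ≡ 22. So 3^31 ≡ 22 (mod 53).
Hence ψ⁻¹(3) = 22.

22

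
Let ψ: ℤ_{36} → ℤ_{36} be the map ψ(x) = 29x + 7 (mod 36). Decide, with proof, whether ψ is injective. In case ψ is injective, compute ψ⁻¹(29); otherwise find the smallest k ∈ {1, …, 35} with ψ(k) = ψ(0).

Suppose ψ(x_1) = ψ(x_2) in ℤ_{36}. Then 29x_1 + 7 ≡ 29x_2 + 7 (mod 36), so 29(x_1 − x_2) ≡ 0 (mod 36).
Since gcd(29, 36) = 1, 29 is invertible modulo 36, so x_1 − x_2 ≡ 0 (mod 36), i.e. x_1 = x_2.
Therefore ψ is injective.
We now compute 29⁻¹ mod 36 explicitly. Euclid's algorithm: 36 = 1·29 + 7, 29 = 4·7 + 1; back-substituting gives 1 = 5·29 − 4·36, so 29⁻¹ ≡ 5 (mod 36).
Since ψ is injective, we compute ψ⁻¹(29): solve 29x + 7 ≡ 29 (mod 36), i.e. 29x ≡ 22 (mod 36).
Multiplying by 29⁻¹ = 5 gives x ≡ 5·22 = 110 = 3·36 + 2 ≡ 2 (mod 36).
Check: ψ(2) = 29·2 + 7 = 65 = 1·36 + 29 ≡ 29 (mod 36).

2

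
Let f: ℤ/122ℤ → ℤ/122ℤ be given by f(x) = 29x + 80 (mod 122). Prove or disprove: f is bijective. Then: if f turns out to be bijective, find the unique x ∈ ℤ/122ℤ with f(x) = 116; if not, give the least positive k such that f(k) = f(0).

If f(u) = f(v), then 29u ≡ 29v (mod 122). Because gcd(29, 122) = 1, we may cancel 29 to get u ≡ v (mod 122).
We now compute 29⁻¹ mod 122 explicitly. Euclid's algorithm: 122 = 4·29 + 6, 29 = 4·6 + 5, 6 = 1·5 + 1; back-substituting gives 1 = 101·29 − 24·122, so 29⁻¹ ≡ 101 (mod 122).
For any y ∈ ℤ/122ℤ, x = 101(y − 80) mod 122 satisfies f(x) = 29·101(y − 80) + 80 ≡ y (since 29·101 ≡ 1 mod 122). So every y has a preimage.
Therefore f is bijective.
Since f is bijective, we compute f⁻¹(116): solve 29x + 80 ≡ 116 (mod 122), i.e. 29x ≡ 36 (mod 122).
Multiplying by 29⁻¹ = 101 gives x ≡ 101·36 = 3636 = 29·122 + 98 ≡ 98 (mod 122).
Check: f(98) = 29·98 + 80 = 2922 = 23·122 + 116 ≡ 116 (mod 122).

98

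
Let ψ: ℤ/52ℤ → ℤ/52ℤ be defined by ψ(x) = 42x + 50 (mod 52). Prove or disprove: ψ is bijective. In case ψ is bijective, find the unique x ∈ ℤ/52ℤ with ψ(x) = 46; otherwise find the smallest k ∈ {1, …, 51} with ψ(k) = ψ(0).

26

Recall that injectivity means: for all x_1, x_2 in the domain, ψ(x_1) = ψ(x_2) implies x_1 = x_2.
We have gcd(42, 52) = 2 > 1. Taking x_1 = 0 and x_2 = 26: ψ(0) = 50 and ψ(26) = 42·26 + 50 = 1142 ≡ 50 (mod 52).
So ψ(0) = ψ(26) while 0 ≠ 26, thus ψ is not injective, hence not bijective.
Since ψ is not bijective, we find the least positive k with ψ(k) = ψ(0): this means 42k ≡ 0 (mod 52), i.e. 52 ∣ 42k. Since gcd(42, 52) = 2, dividing through by 2 this holds exactly when 26 ∣ 21k, and as gcd(21, 26) = 1, exactly when 26 ∣ k.
The smallest positive such k is 26.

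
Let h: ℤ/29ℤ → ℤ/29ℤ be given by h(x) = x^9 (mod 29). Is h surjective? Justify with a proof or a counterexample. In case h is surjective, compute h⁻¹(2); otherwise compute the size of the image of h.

Since 29 is prime, the nonzero elements of ℤ/29ℤ form a cyclic group of order 28.
As gcd(9, 28) = 1, raising to the 9th power is a bijection on this group: if a^9 ≡ b^9 then (ab^{−1})^9 = 1, and the only element of order dividing gcd(9, 28) = 1 is 1, so a = b.
With h(0) = 0 this makes h injective on all of ℤ/29ℤ, hence bijective (finite equal-size domain and codomain). In particular h is surjective.
Since h is surjective, we find the preimage of 2. The inverse of x ↦ x^9 on (ℤ/29ℤ)^× is x ↦ x^25, because 9·25 = 225 = 8·28 + 1 ≡ 1 (mod 28) and x^{28} = 1 for x ≠ 0 (Fermat). So h⁻¹(2) = 2^25 mod 29.
Repeated squaring mod 29: 2^1 ≡ 2, 2^2 ≡ 2² = 4, 2^4 ≡ 4² = 16, 2^8 ≡ 16² = 256 ≡ 24, 2^16 ≡ 24² = 576 ≡ 25. Since 25 = 16 + 8 + 1, 2^25 ≡ 25·24·2: 25·24 = 600 ≡ 20, then 20·2 = 40 ≡ 11. So 2^25 ≡ 11 (mod 29).
Hence h⁻¹(2) = 11.

11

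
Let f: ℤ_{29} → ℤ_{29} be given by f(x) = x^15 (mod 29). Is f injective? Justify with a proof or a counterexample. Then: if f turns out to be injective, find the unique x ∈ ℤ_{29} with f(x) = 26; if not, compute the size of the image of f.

3

Since 29 is prime, the nonzero elements of ℤ_{29} form a cyclic group of order 28.
As gcd(15, 28) = 1, raising to the 15th power is a bijection on this group: if x_1^15 ≡ x_2^15 then (x_1x_2^{−1})^15 = 1, and the only element of order dividing gcd(15, 28) = 1 is 1, so x_1 = x_2.
With f(0) = 0 this makes f injective on all of ℤ_{29}, hence bijective (finite equal-size domain and codomain). In particular f is injective.
Since f is injective, we find the preimage of 26. The inverse of x ↦ x^15 on (ℤ_{29})^× is x ↦ x^15, because 15·15 = 225 = 8·28 + 1 ≡ 1 (mod 28) and x^{28} = 1 for x ≠ 0 (Fermat). So f⁻¹(26) = 26^15 mod 29.
Repeated squaring mod 29: 26^1 ≡ 26, 26^2 ≡ 26² = 676 ≡ 9, 26^4 ≡ 9² = 81 ≡ 23, 26^8 ≡ 23² = 529 ≡ 7. Since 15 = 8 + 4 + 2 + 1, 26^15 ≡ 7·23·9·26: 7·23 = 161 ≡ 16, then 16·9 = 144 ≡ 28, then 28·26 = 728 ≡ 3. So 26^15 ≡ 3 (mod 29).
Hence f⁻¹(26) = 3.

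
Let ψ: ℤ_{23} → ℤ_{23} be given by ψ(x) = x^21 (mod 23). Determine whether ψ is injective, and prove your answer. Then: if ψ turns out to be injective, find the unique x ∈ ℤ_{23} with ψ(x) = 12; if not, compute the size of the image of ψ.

2

Since 23 is prime, the nonzero elements of ℤ_{23} form a cyclic group of order 22.
As gcd(21, 22) = 1, raising to the 21st power is a bijection on this group: if a^21 ≡ b^21 then (ab^{−1})^21 = 1, and the only element of order dividing gcd(21, 22) = 1 is 1, so a = b.
With ψ(0) = 0 this makes ψ injective on all of ℤ_{23}, hence bijective (finite equal-size domain and codomain). In particular ψ is injective.
Since ψ is injective, we find the preimage of 12. The inverse of x ↦ x^21 on (ℤ_{23})^× is x ↦ x^21, because 21·21 = 441 = 20·22 + 1 ≡ 1 (mod 22) and x^{22} = 1 for x ≠ 0 (Fermat). So ψ⁻¹(12) = 12^21 mod 23.
Repeated squaring mod 23: 12^1 ≡ 12, 12^2 ≡ 12² = 144 ≡ 6, 12^4 ≡ 6² = 36 ≡ 13, 12^8 ≡ 13² = 169 ≡ 8, 12^16 ≡ 8² = 64 ≡ 18. Since 21 = 16 + 4 + 1, 12^21 ≡ 18·13·12: 18·13 = 234 ≡ 4, then 4·12 = 48 ≡ 2. So 12^21 ≡ 2 (mod 23).
Hence ψ⁻¹(12) = 2.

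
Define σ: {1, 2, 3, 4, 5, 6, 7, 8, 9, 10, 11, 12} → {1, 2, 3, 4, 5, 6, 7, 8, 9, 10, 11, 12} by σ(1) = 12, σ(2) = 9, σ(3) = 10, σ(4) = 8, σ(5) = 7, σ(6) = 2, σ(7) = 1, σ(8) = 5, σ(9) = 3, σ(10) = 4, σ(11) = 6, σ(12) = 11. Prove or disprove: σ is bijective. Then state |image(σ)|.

12

The values 12, 9, 10, 8, 7, 2, 1, 5, 3, 4, 6, 11 are a permutation of {1, 2, 3, 4, 5, 6, 7, 8, 9, 10, 11, 12}: each element appears exactly once.
So σ is injective and surjective, hence bijective.
The image of σ is {1, 2, 3, 4, 5, 6, 7, 8, 9, 10, 11, 12}, which has 12 elements.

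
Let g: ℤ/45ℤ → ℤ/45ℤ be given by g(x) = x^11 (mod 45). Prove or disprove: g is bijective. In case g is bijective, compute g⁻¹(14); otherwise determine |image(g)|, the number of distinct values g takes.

g(0) = 0^11 = 0.
g(15): Repeated squaring mod 45: 15^1 ≡ 15, 15^2 ≡ 15² = 225 ≡ 0, 15^4 ≡ 0² = 0, 15^8 ≡ 0² = 0. Since 11 = 8 + 2 + 1, 15^11 ≡ 0·0·15: 0·0 = 0, then 0·15 = 0. So 15^11 ≡ 0 (mod 45).
So g(0) = g(15) = 0 while 0 ≠ 15, thus g is not injective, hence not bijective.
Since g is not bijective, we determine |image(g)|. Computing x^11 mod 45 for each x (by repeated squaring, reducing mod 45 at every step), the values g(0), g(1), …, g(44) are: 0, 1, 23, 27, 34, 20, 36, 13, 17, 9, 10, 41, 18, 7, 29, 0, 31, 8, 27, 19, 5, 36, 43, 2, 9, 40, 26, 18, 37, 14, 0, 16, 38, 27, 4, 35, 36, 28, 32, 9, 25, 11, 18, 22, 44.
The distinct values are {0, 1, 2, 4, 5, 7, 8, 9, 10, 11, 13, 14, 16, 17, 18, 19, 20, 22, 23, 25, 26, 27, 28, 29, 31, 32, 34, 35, 36, 37, 38, 40, 41, 43, 44}; there are 35 of them.

35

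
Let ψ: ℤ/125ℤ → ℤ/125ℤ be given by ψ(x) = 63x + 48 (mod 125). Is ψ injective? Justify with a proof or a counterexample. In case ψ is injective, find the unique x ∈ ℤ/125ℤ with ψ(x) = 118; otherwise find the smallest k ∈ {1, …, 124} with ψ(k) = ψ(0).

15

By definition, injectivity means: for all s, t in the domain, ψ(s) = ψ(t) implies s = t.
Suppose ψ(s) = ψ(t) in ℤ/125ℤ. Then 63s + 48 ≡ 63t + 48 (mod 125), so 63(s − t) ≡ 0 (mod 125).
Since gcd(63, 125) = 1, 63 is invertible modulo 125, so s − t ≡ 0 (mod 125), i.e. s = t.
Thus ψ is injective.
We now compute 63⁻¹ mod 125 explicitly. Euclid's algorithm: 125 = 1·63 + 62, 63 = 1·62 + 1; back-substituting gives 1 = 2·63 − 1·125, so 63⁻¹ ≡ 2 (mod 125).
Since ψ is injective, we compute ψ⁻¹(118): solve 63x + 48 ≡ 118 (mod 125), i.e. 63x ≡ 70 (mod 125).
Multiplying by 63⁻¹ = 2 gives x ≡ 2·70 = 140 = 1·125 + 15 ≡ 15 (mod 125).
Check: ψ(15) = 63·15 + 48 = 993 = 7·125 + 118 ≡ 118 (mod 125).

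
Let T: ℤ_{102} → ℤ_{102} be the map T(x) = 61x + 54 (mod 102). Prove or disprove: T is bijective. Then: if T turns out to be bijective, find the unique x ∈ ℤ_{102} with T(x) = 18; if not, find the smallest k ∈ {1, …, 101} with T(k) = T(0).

78

By definition, T is injective if T(s) = T(t) implies s = t.
Suppose T(s) = T(t) in ℤ_{102}. Then 61s + 54 ≡ 61t + 54 (mod 102), thus 61(s − t) ≡ 0 (mod 102).
Since gcd(61, 102) = 1, 61 is invertible modulo 102, hence s − t ≡ 0 (mod 102), i.e. s = t.
We now compute 61⁻¹ mod 102 explicitly. Euclid's algorithm: 102 = 1·61 + 41, 61 = 1·41 + 20, 41 = 2·20 + 1; back-substituting gives 1 = 97·61 − 58·102, so 61⁻¹ ≡ 97 (mod 102).
Then y ↦ 97(y − 54) is a two-sided inverse to T, so every y ∈ ℤ_{102} has a preimage.
Therefore T is bijective.
Since T is bijective, we find T⁻¹(18): we need 61x ≡ 18 − 54 ≡ 66 (mod 102). Using 61⁻¹ = 97: x ≡ 97·66 = 6402 = 62·102 + 78, so x = 78.
Check: T(78) = 61·78 + 54 = 4812 = 47·102 + 18 ≡ 18 (mod 102).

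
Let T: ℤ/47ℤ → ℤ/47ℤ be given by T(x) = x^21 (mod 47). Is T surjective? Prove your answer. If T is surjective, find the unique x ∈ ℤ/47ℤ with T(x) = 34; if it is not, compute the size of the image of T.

Since 47 is prime, the nonzero elements of ℤ/47ℤ form a cyclic group of order 46.
As gcd(21, 46) = 1, raising to the 21st power is a bijection on this group: if x_1^21 ≡ x_2^21 then (x_1x_2^{−1})^21 = 1, and the only element of order dividing gcd(21, 46) = 1 is 1, so x_1 = x_2.
With T(0) = 0 this makes T injective on all of ℤ/47ℤ, hence bijective (finite equal-size domain and codomain). In particular T is surjective.
Since T is surjective, we find the preimage of 34. The inverse of x ↦ x^21 on (ℤ/47ℤ)^× is x ↦ x^11, because 21·11 = 231 = 5·46 + 1 ≡ 1 (mod 46) and x^{46} = 1 for x ≠ 0 (Fermat). So T⁻¹(34) = 34^11 mod 47.
Repeated squaring mod 47: 34^1 ≡ 34, 34^2 ≡ 34² = 1156 ≡ 28, 34^4 ≡ 28² = 784 ≡ 32, 34^8 ≡ 32² = 1024 ≡ 37. Since 11 = 8 + 2 + 1, 34^11 ≡ 37·28·34: 37·28 = 1036 ≡ 2, then 2·34 = 68 ≡ 21. So 34^11 ≡ 21 (mod 47).
Hence T⁻¹(34) = 21.

21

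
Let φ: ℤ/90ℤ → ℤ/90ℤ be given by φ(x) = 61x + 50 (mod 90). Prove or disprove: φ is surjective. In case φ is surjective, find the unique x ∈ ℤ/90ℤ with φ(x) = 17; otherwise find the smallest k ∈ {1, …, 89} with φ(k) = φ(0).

Since gcd(61, 90) = 1, 61 is invertible modulo 90. Euclid's algorithm: 90 = 1·61 + 29, 61 = 2·29 + 3, 29 = 9·3 + 2, 3 = 1·2 + 1; back-substituting gives 1 = 31·61 − 21·90, so 61⁻¹ ≡ 31 (mod 90).
For any y ∈ ℤ/90ℤ, x = 31(y − 50) mod 90 satisfies φ(x) = 61·31(y − 50) + 50 ≡ y (since 61·31 ≡ 1 mod 90). So every y has a preimage.
Therefore φ is surjective.
Since φ is surjective, we compute φ⁻¹(17): solve 61x + 50 ≡ 17 (mod 90), i.e. 61x ≡ 57 (mod 90).
Multiplying by 61⁻¹ = 31 gives x ≡ 31·57 = 1767 = 19·90 + 57 ≡ 57 (mod 90).
Check: φ(57) = 61·57 + 50 = 3527 = 39·90 + 17 ≡ 17 (mod 90).

57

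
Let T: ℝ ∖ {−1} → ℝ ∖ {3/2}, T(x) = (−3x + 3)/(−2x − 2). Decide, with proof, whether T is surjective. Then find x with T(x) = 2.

-7

For any y ≠ 3/2, solving y(−2x − 2) = −3x + 3 for x gives a well-defined x ≠ −1. So T is surjective.
Solving T(x) = 2: cross-multiplying gives −3x + 3 = 2(−2x − 2), which rearranges to 1x = −7, so x = −7.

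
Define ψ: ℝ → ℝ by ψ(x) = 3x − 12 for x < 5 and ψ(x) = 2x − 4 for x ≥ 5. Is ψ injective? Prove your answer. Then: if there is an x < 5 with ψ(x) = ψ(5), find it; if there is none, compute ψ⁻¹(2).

14/3

Both pieces are strictly increasing (slopes 3 and 2), so each is injective on its own interval.
The left piece maps (−∞, 5) onto (−∞, 3); the right piece maps [5, ∞) onto [6, ∞).
These images are disjoint, so no value is attained by both pieces. So ψ is injective.
Because the two images are disjoint, no x < 5 has ψ(x) = ψ(5), so we compute ψ⁻¹(2): 2 lies in (−∞, 3), so solve 3x − 12 = 2: x = (2 + 12)/3 = 14/3.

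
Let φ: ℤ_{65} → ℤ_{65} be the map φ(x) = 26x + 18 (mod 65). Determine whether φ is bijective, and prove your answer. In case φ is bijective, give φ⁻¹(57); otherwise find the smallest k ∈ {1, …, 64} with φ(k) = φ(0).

5

We have gcd(26, 65) = 13 > 1. Taking u = 0 and v = 5: φ(0) = 18 and φ(5) = 26·5 + 18 = 148 ≡ 18 (mod 65).
So φ(0) = φ(5) while 0 ≠ 5, thus φ is not injective, hence not bijective.
Since φ is not bijective, we find the least positive k with φ(k) = φ(0): this means 26k ≡ 0 (mod 65), i.e. 65 ∣ 26k. Since gcd(26, 65) = 13, dividing through by 13 this holds exactly when 5 ∣ 2k, and as gcd(2, 5) = 1, exactly when 5 ∣ k.
The smallest positive such k is 5.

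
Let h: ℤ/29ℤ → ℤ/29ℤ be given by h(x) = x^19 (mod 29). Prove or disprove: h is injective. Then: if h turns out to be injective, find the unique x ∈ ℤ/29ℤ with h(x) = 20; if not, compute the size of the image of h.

25

Since 29 is prime, the nonzero elements of ℤ/29ℤ form a cyclic group of order 28.
As gcd(19, 28) = 1, raising to the 19th power is a bijection on this group: if s^19 ≡ t^19 then (st^{−1})^19 = 1, and the only element of order dividing gcd(19, 28) = 1 is 1, so s = t.
With h(0) = 0 this makes h injective on all of ℤ/29ℤ, hence bijective (finite equal-size domain and codomain). In particular h is injective.
Since h is injective, we find the preimage of 20. The inverse of x ↦ x^19 on (ℤ/29ℤ)^× is x ↦ x^3, because 19·3 = 57 = 2·28 + 1 ≡ 1 (mod 28) and x^{28} = 1 for x ≠ 0 (Fermat). So h⁻¹(20) = 20^3 mod 29.
Repeated squaring mod 29: 20^1 ≡ 20, 20^2 ≡ 20² = 400 ≡ 23. Since 3 = 2 + 1, 20^3 ≡ 23·20: 23·20 = 460 ≡ 25. So 20^3 ≡ 25 (mod 29).
Hence h⁻¹(20) = 25.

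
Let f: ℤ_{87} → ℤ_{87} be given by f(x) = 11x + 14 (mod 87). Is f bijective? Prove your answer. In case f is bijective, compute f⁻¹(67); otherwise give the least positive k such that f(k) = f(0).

If f(x_1) = f(x_2), then 11x_1 ≡ 11x_2 (mod 87). Because gcd(11, 87) = 1, we may cancel 11 to get x_1 ≡ x_2 (mod 87).
We now compute 11⁻¹ mod 87 explicitly. Euclid's algorithm: 87 = 7·11 + 10, 11 = 1·10 + 1; back-substituting gives 1 = 8·11 − 1·87, so 11⁻¹ ≡ 8 (mod 87).
For any y ∈ ℤ_{87}, x = 8(y − 14) mod 87 satisfies f(x) = 11·8(y − 14) + 14 ≡ y (since 11·8 ≡ 1 mod 87). So every y has a preimage.
So f is bijective.
Since f is bijective, we compute f⁻¹(67): solve 11x + 14 ≡ 67 (mod 87), i.e. 11x ≡ 53 (mod 87).
Multiplying by 11⁻¹ = 8 gives x ≡ 8·53 = 424 = 4·87 + 76 ≡ 76 (mod 87).
Check: f(76) = 11·76 + 14 = 850 = 9·87 + 67 ≡ 67 (mod 87).

76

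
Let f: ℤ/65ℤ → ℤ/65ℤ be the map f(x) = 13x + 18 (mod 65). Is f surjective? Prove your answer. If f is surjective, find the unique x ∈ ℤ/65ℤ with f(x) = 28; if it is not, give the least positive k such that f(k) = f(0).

5

By definition, surjectivity means every element of the codomain has a preimage under f.
Since gcd(13, 65) = 13, we have 13x ≡ 0 (mod 13) for all x, so f(x) ≡ 5 (mod 13).
But 0 ≢ 5 (mod 13), so 0 ∈ ℤ/65ℤ has no preimage. Thus f is not surjective.
Since f is not surjective, we find the least positive k with f(k) = f(0): this means 13k ≡ 0 (mod 65), i.e. 65 ∣ 13k. Since gcd(13, 65) = 13, dividing through by 13 this holds exactly when 5 ∣ k.
The smallest positive such k is 5.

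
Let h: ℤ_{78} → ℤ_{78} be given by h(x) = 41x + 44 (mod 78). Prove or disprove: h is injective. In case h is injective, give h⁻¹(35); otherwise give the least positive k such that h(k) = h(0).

15

Suppose h(x_1) = h(x_2) in ℤ_{78}. Then 41x_1 + 44 ≡ 41x_2 + 44 (mod 78), therefore 41(x_1 − x_2) ≡ 0 (mod 78).
Since gcd(41, 78) = 1, 41 is invertible modulo 78, therefore x_1 − x_2 ≡ 0 (mod 78), i.e. x_1 = x_2.
Hence h is injective.
We now compute 41⁻¹ mod 78 explicitly. Euclid's algorithm: 78 = 1·41 + 37, 41 = 1·37 + 4, 37 = 9·4 + 1; back-substituting gives 1 = 59·41 − 31·78, so 41⁻¹ ≡ 59 (mod 78).
Since h is injective, we compute h⁻¹(35): solve 41x + 44 ≡ 35 (mod 78), i.e. 41x ≡ 69 (mod 78).
Multiplying by 41⁻¹ = 59 gives x ≡ 59·69 = 4071 = 52·78 + 15 ≡ 15 (mod 78).
Check: h(15) = 41·15 + 44 = 659 = 8·78 + 35 ≡ 35 (mod 78).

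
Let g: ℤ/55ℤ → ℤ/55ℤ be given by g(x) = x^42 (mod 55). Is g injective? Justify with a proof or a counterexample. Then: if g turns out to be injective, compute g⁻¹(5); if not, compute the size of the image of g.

g(3): Repeated squaring mod 55: 3^1 ≡ 3, 3^2 ≡ 3² = 9, 3^4 ≡ 9² = 81 ≡ 26, 3^8 ≡ 26² = 676 ≡ 16, 3^16 ≡ 16² = 256 ≡ 36, 3^32 ≡ 36² = 1296 ≡ 31. Since 42 = 32 + 8 + 2, 3^42 ≡ 31·16·9: 31·16 = 496 ≡ 1, then 1·9 = 9. So 3^42 ≡ 9 (mod 55).
g(8): Repeated squaring mod 55: 8^1 ≡ 8, 8^2 ≡ 8² = 64 ≡ 9, 8^4 ≡ 9² = 81 ≡ 26, 8^8 ≡ 26² = 676 ≡ 16, 8^16 ≡ 16² = 256 ≡ 36, 8^32 ≡ 36² = 1296 ≡ 31. Since 42 = 32 + 8 + 2, 8^42 ≡ 31·16·9: 31·16 = 496 ≡ 1, then 1·9 = 9. So 8^42 ≡ 9 (mod 55).
So g(3) = g(8) = 9 while 3 ≠ 8, hence g is not injective.
Since g is not injective, we determine |image(g)|. Computing x^42 mod 55 for each x (by repeated squaring, reducing mod 55 at every step), the values g(0), g(1), …, g(54) are: 0, 1, 4, 9, 16, 25, 36, 49, 9, 26, 45, 11, 34, 4, 31, 5, 36, 14, 49, 31, 15, 1, 44, 34, 26, 20, 16, 14, 14, 16, 20, 26, 34, 44, 1, 15, 31, 49, 14, 36, 5, 31, 4, 34, 11, 45, 26, 9, 49, 36, 25, 16, 9, 4, 1.
The distinct values are {0, 1, 4, 5, 9, 11, 14, 15, 16, 20, 25, 26, 31, 34, 36, 44, 45, 49}; there are 18 of them.

18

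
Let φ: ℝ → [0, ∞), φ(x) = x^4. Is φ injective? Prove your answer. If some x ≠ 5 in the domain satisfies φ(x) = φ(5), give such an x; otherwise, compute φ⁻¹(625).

-5

φ(5) = 625 = (−5)^4 = φ(−5) (since 4 is even), with 5 ≠ −5. So φ is not injective.
For the follow-up, such an x exists: taking x = −5 ∈ ℝ gives φ(−5) = 625 = φ(5) with −5 ≠ 5.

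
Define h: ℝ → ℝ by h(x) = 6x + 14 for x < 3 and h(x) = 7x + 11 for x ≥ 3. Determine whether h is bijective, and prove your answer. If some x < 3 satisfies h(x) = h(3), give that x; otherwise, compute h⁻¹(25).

11/6

Both pieces are strictly increasing (slopes 6 and 7), so each is injective on its own interval.
The left piece maps (−∞, 3) onto (−∞, 32); the right piece maps [3, ∞) onto [32, ∞).
Since 32 = 32, the images partition ℝ: h is injective and surjective, hence bijective.
Because the two images are disjoint, no x < 3 has h(x) = h(3), so we compute h⁻¹(25): 25 lies in (−∞, 32), so solve 6x + 14 = 25: x = (25 − 14)/6 = 11/6.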